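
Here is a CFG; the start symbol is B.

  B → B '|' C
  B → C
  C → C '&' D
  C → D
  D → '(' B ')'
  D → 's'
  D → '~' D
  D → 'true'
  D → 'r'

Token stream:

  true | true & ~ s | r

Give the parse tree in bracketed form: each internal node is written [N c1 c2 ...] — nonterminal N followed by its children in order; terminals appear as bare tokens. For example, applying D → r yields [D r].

[B [B [B [C [D true]]] | [C [C [D true]] & [D ~ [D s]]]] | [C [D r]]]

B
B | C
B | C | C
C | C | C
D | C | C
true | C | C
true | C & D | C
true | D & D | C
true | true & D | C
true | true & ~ D | C
true | true & ~ s | C
true | true & ~ s | D
true | true & ~ s | r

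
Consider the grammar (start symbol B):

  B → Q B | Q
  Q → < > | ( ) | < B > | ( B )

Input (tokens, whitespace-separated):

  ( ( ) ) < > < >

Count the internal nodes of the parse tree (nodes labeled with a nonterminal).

8

[B [Q ( [B [Q ( )]] )] [B [Q < >] [B [Q < >]]]]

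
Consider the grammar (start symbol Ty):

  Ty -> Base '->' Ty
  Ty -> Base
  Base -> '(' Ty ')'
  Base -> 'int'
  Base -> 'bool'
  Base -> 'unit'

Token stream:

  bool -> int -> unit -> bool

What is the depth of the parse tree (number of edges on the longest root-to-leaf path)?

5

[Ty [Base bool] -> [Ty [Base int] -> [Ty [Base unit] -> [Ty [Base bool]]]]]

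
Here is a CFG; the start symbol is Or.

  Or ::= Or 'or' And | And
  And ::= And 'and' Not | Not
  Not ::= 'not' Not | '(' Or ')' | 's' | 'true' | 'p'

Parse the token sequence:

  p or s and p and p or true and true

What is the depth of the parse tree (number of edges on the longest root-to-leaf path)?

[Or [Or [Or [And [Not p]]] or [And [And [And [Not s]] and [Not p]] and [Not p]]] or [And [And [Not true]] and [Not true]]]

6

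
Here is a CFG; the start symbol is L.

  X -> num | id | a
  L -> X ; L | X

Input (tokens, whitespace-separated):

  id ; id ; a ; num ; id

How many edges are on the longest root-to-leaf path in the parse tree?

[L [X id] ; [L [X id] ; [L [X a] ; [L [X num] ; [L [X id]]]]]]

6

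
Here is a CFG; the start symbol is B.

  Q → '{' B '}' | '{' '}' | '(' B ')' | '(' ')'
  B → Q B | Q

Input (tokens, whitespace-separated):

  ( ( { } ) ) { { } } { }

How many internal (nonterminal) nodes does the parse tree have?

[B [Q ( [B [Q ( [B [Q { }]] )]] )] [B [Q { [B [Q { }]] }] [B [Q { }]]]]

12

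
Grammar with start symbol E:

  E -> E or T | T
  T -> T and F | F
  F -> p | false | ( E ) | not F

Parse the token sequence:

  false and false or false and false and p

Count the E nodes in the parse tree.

2

[E [E [T [T [F false]] and [F false]]] or [T [T [T [F false]] and [F false]] and [F p]]]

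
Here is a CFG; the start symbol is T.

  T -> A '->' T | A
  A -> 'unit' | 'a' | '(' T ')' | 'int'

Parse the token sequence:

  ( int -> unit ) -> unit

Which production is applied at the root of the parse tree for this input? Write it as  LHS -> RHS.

T -> A '->' T

[T [A ( [T [A int] -> [T [A unit]]] )] -> [T [A unit]]]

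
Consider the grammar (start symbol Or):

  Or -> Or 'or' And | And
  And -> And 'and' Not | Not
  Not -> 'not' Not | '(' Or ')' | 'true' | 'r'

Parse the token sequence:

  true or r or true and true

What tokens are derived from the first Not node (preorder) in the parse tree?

true

[Or [Or [Or [And [Not true]]] or [And [Not r]]] or [And [And [Not true]] and [Not true]]]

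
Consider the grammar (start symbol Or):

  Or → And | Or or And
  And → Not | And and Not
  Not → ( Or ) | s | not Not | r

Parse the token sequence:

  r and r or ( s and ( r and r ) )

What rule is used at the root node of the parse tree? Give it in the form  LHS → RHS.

[Or [Or [And [And [Not r]] and [Not r]]] or [And [Not ( [Or [And [And [Not s]] and [Not ( [Or [And [And [Not r]] and [Not r]]] )]]] )]]]

Or → Or or And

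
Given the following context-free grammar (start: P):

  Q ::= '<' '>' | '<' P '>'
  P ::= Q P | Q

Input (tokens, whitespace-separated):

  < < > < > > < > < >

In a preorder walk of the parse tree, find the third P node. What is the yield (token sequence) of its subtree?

< >

[P [Q < [P [Q < >] [P [Q < >]]] >] [P [Q < >] [P [Q < >]]]]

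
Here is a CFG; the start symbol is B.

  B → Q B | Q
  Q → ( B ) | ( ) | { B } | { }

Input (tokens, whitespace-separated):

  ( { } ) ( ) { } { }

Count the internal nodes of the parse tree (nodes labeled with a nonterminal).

[B [Q ( [B [Q { }]] )] [B [Q ( )] [B [Q { }] [B [Q { }]]]]]

10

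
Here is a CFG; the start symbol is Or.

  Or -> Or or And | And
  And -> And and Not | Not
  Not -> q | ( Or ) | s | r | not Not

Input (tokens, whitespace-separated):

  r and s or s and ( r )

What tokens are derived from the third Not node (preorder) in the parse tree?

[Or [Or [And [And [Not r]] and [Not s]]] or [And [And [Not s]] and [Not ( [Or [And [Not r]]] )]]]

s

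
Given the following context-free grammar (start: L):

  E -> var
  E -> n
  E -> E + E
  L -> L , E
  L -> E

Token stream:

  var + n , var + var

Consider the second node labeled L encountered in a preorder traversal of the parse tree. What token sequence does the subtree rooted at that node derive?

[L [L [E [E var] + [E n]]] , [E [E var] + [E var]]]

var + n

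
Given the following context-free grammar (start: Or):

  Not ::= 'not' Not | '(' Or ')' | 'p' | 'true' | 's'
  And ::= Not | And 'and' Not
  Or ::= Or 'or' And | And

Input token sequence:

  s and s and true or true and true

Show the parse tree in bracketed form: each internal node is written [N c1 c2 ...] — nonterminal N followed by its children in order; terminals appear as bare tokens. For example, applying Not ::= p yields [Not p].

Or
Or or And
And or And
And and Not or And
And and Not and Not or And
Not and Not and Not or And
s and Not and Not or And
s and s and Not or And
s and s and true or And
s and s and true or And and Not
s and s and true or Not and Not
s and s and true or true and Not
s and s and true or true and true

[Or [Or [And [And [And [Not s]] and [Not s]] and [Not true]]] or [And [And [Not true]] and [Not true]]]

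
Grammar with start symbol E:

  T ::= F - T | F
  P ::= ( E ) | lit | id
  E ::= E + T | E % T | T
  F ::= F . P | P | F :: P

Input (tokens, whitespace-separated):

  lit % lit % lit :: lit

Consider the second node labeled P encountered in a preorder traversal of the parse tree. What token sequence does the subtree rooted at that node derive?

[E [E [E [T [F [P lit]]]] % [T [F [P lit]]]] % [T [F [F [P lit]] :: [P lit]]]]

lit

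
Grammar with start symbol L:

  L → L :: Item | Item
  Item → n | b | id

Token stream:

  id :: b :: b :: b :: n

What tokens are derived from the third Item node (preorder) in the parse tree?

[L [L [L [L [L [Item id]] :: [Item b]] :: [Item b]] :: [Item b]] :: [Item n]]

b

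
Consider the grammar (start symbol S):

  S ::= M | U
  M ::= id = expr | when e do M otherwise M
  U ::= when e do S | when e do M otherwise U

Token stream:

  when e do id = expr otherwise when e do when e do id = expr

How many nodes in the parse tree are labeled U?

[S [U when e do [M id = expr] otherwise [U when e do [S [U when e do [S [M id = expr]]]]]]]

3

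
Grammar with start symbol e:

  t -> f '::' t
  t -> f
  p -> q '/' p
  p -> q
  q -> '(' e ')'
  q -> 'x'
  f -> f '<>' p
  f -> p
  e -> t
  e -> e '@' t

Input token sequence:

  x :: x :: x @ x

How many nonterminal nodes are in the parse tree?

[e [e [t [f [p [q x]]] :: [t [f [p [q x]]] :: [t [f [p [q x]]]]]]] @ [t [f [p [q x]]]]]

18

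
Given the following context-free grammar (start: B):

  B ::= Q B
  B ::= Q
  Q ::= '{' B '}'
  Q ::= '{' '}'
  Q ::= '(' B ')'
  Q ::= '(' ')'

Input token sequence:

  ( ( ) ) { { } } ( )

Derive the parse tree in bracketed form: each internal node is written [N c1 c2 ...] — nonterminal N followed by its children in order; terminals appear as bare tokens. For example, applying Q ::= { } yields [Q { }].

B
Q B
( B ) B
( Q ) B
( ( ) ) B
( ( ) ) Q B
( ( ) ) { B } B
( ( ) ) { Q } B
( ( ) ) { { } } B
( ( ) ) { { } } Q
( ( ) ) { { } } ( )

[B [Q ( [B [Q ( )]] )] [B [Q { [B [Q { }]] }] [B [Q ( )]]]]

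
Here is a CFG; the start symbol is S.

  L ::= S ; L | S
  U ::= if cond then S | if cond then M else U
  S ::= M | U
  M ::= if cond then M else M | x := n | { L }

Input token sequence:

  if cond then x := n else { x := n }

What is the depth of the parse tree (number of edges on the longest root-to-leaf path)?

[S [M if cond then [M x := n] else [M { [L [S [M x := n]]] }]]]

6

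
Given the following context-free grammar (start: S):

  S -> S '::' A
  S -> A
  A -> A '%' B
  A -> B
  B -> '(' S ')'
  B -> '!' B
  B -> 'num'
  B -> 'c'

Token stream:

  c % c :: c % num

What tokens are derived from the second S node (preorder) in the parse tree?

c % c

[S [S [A [A [B c]] % [B c]]] :: [A [A [B c]] % [B num]]]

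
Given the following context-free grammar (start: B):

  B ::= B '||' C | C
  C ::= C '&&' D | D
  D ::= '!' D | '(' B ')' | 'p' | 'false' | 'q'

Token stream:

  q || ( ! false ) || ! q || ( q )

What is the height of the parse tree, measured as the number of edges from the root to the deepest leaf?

9

[B [B [B [B [C [D q]]] || [C [D ( [B [C [D ! [D false]]]] )]]] || [C [D ! [D q]]]] || [C [D ( [B [C [D q]]] )]]]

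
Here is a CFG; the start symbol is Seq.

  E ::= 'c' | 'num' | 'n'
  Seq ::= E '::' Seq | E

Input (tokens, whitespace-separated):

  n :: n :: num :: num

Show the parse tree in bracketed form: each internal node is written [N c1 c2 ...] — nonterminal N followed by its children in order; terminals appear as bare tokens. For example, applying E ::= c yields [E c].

Seq
E :: Seq
n :: Seq
n :: E :: Seq
n :: n :: Seq
n :: n :: E :: Seq
n :: n :: num :: Seq
n :: n :: num :: E
n :: n :: num :: num

[Seq [E n] :: [Seq [E n] :: [Seq [E num] :: [Seq [E num]]]]]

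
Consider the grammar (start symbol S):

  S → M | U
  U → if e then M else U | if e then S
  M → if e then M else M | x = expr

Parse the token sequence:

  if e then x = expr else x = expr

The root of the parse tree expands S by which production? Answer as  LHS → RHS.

[S [M if e then [M x = expr] else [M x = expr]]]

S → M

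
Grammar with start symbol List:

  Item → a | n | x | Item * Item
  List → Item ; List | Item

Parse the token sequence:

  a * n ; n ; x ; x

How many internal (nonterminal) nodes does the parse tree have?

[List [Item [Item a] * [Item n]] ; [List [Item n] ; [List [Item x] ; [List [Item x]]]]]

10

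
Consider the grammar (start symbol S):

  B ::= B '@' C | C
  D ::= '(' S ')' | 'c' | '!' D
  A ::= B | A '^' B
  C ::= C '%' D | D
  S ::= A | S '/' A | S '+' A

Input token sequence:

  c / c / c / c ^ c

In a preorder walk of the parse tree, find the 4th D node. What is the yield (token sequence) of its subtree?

c

[S [S [S [S [A [B [C [D c]]]]] / [A [B [C [D c]]]]] / [A [B [C [D c]]]]] / [A [A [B [C [D c]]]] ^ [B [C [D c]]]]]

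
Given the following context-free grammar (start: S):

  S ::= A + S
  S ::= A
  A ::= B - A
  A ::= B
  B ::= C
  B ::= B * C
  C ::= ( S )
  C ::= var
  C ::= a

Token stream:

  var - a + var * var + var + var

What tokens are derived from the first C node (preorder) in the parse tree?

var

[S [A [B [C var]] - [A [B [C a]]]] + [S [A [B [B [C var]] * [C var]]] + [S [A [B [C var]]] + [S [A [B [C var]]]]]]]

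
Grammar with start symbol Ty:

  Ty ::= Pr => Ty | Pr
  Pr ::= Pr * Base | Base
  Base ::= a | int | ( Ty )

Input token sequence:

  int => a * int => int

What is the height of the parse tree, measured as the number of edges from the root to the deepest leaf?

5

[Ty [Pr [Base int]] => [Ty [Pr [Pr [Base a]] * [Base int]] => [Ty [Pr [Base int]]]]]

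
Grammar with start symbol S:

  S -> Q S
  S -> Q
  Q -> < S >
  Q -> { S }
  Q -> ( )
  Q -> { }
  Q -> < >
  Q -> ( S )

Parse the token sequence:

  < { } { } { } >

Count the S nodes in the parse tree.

4

[S [Q < [S [Q { }] [S [Q { }] [S [Q { }]]]] >]]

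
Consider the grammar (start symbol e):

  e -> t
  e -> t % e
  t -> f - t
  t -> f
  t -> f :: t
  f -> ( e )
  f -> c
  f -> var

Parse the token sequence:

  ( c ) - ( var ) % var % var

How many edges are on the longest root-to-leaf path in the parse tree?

[e [t [f ( [e [t [f c]]] )] - [t [f ( [e [t [f var]]] )]]] % [e [t [f var]] % [e [t [f var]]]]]

7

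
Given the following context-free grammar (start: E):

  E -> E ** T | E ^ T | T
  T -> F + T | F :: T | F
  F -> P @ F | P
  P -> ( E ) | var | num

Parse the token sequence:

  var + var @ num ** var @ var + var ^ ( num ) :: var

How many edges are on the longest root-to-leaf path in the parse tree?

[E [E [E [T [F [P var]] + [T [F [P var] @ [F [P num]]]]]] ** [T [F [P var] @ [F [P var]]] + [T [F [P var]]]]] ^ [T [F [P ( [E [T [F [P num]]]] )]] :: [T [F [P var]]]]]

8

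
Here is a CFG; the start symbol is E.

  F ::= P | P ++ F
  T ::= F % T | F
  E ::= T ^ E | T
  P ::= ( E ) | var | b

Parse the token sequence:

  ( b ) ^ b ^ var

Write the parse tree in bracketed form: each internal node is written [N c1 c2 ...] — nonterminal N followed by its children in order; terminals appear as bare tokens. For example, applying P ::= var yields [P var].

[E [T [F [P ( [E [T [F [P b]]]] )]]] ^ [E [T [F [P b]]] ^ [E [T [F [P var]]]]]]

E
T ^ E
F ^ E
P ^ E
( E ) ^ E
( T ) ^ E
( F ) ^ E
( P ) ^ E
( b ) ^ E
( b ) ^ T ^ E
( b ) ^ F ^ E
( b ) ^ P ^ E
( b ) ^ b ^ E
( b ) ^ b ^ T
( b ) ^ b ^ F
( b ) ^ b ^ P
( b ) ^ b ^ var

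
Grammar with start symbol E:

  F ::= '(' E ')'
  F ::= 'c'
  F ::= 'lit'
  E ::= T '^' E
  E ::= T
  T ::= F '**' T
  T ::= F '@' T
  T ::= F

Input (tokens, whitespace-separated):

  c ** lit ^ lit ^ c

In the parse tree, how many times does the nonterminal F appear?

4

[E [T [F c] ** [T [F lit]]] ^ [E [T [F lit]] ^ [E [T [F c]]]]]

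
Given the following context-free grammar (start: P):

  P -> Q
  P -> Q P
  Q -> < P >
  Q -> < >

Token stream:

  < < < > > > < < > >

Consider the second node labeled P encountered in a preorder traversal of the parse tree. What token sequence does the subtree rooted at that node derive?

< < > >

[P [Q < [P [Q < [P [Q < >]] >]] >] [P [Q < [P [Q < >]] >]]]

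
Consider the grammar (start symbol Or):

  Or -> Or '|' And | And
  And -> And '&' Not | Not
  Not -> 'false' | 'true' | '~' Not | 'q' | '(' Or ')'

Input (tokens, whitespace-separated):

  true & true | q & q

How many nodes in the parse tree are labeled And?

4

[Or [Or [And [And [Not true]] & [Not true]]] | [And [And [Not q]] & [Not q]]]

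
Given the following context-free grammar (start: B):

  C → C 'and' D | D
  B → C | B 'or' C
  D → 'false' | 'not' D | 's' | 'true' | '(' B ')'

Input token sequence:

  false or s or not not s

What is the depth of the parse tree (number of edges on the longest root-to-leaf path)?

5

[B [B [B [C [D false]]] or [C [D s]]] or [C [D not [D not [D s]]]]]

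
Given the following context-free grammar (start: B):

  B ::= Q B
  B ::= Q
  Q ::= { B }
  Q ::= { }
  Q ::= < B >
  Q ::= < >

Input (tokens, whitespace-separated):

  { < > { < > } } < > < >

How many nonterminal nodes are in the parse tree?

[B [Q { [B [Q < >] [B [Q { [B [Q < >]] }]]] }] [B [Q < >] [B [Q < >]]]]

12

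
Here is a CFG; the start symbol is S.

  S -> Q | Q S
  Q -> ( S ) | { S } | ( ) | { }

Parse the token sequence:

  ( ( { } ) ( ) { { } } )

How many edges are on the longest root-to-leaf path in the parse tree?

8

[S [Q ( [S [Q ( [S [Q { }]] )] [S [Q ( )] [S [Q { [S [Q { }]] }]]]] )]]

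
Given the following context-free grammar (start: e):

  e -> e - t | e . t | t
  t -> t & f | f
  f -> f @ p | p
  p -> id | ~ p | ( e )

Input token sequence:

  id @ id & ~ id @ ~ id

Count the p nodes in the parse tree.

[e [t [t [f [f [p id]] @ [p id]]] & [f [f [p ~ [p id]]] @ [p ~ [p id]]]]]

6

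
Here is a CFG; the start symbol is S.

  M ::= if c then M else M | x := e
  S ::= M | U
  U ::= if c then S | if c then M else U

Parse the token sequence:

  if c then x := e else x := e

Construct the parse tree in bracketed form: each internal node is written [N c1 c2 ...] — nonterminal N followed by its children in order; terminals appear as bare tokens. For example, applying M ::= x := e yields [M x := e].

S
M
if c then M else M
if c then x := e else M
if c then x := e else x := e

[S [M if c then [M x := e] else [M x := e]]]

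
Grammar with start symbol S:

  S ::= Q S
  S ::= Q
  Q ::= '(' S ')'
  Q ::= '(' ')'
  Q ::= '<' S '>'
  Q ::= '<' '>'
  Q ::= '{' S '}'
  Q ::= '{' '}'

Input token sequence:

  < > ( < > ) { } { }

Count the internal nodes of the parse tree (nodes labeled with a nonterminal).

10

[S [Q < >] [S [Q ( [S [Q < >]] )] [S [Q { }] [S [Q { }]]]]]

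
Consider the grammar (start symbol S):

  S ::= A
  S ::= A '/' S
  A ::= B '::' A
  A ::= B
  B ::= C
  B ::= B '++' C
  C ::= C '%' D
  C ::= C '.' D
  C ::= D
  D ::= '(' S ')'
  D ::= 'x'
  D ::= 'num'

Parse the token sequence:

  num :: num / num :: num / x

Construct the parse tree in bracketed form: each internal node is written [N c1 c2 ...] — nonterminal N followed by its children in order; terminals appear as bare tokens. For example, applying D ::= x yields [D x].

[S [A [B [C [D num]]] :: [A [B [C [D num]]]]] / [S [A [B [C [D num]]] :: [A [B [C [D num]]]]] / [S [A [B [C [D x]]]]]]]

S
A / S
B :: A / S
C :: A / S
D :: A / S
num :: A / S
num :: B / S
num :: C / S
num :: D / S
num :: num / S
num :: num / A / S
num :: num / B :: A / S
num :: num / C :: A / S
num :: num / D :: A / S
num :: num / num :: A / S
num :: num / num :: B / S
num :: num / num :: C / S
num :: num / num :: D / S
num :: num / num :: num / S
num :: num / num :: num / A
num :: num / num :: num / B
num :: num / num :: num / C
num :: num / num :: num / D
num :: num / num :: num / x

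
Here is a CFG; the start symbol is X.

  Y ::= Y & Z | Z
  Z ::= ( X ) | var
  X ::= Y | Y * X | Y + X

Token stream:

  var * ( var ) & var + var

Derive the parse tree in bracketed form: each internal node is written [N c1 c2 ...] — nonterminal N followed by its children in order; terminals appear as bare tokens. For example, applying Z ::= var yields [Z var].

X
Y * X
Z * X
var * X
var * Y + X
var * Y & Z + X
var * Z & Z + X
var * ( X ) & Z + X
var * ( Y ) & Z + X
var * ( Z ) & Z + X
var * ( var ) & Z + X
var * ( var ) & var + X
var * ( var ) & var + Y
var * ( var ) & var + Z
var * ( var ) & var + var

[X [Y [Z var]] * [X [Y [Y [Z ( [X [Y [Z var]]] )]] & [Z var]] + [X [Y [Z var]]]]]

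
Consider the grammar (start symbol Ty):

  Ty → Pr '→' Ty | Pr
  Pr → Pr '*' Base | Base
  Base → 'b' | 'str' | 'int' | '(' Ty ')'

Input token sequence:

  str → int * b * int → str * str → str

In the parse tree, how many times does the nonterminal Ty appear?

[Ty [Pr [Base str]] → [Ty [Pr [Pr [Pr [Base int]] * [Base b]] * [Base int]] → [Ty [Pr [Pr [Base str]] * [Base str]] → [Ty [Pr [Base str]]]]]]

4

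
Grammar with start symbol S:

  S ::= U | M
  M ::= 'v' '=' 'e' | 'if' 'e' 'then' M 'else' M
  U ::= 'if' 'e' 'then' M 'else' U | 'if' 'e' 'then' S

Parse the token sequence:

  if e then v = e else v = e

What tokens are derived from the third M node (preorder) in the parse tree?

v = e

[S [M if e then [M v = e] else [M v = e]]]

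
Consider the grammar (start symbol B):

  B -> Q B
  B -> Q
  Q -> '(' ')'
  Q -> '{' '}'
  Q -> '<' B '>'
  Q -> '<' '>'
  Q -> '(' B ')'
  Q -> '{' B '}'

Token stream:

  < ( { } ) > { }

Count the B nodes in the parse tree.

[B [Q < [B [Q ( [B [Q { }]] )]] >] [B [Q { }]]]

4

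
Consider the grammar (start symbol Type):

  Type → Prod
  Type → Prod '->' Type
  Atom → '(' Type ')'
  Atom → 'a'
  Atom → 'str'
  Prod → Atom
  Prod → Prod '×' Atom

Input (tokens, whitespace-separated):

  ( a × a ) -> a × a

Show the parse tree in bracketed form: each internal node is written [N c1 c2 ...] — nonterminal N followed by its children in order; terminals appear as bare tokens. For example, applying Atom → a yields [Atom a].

Type
Prod -> Type
Atom -> Type
( Type ) -> Type
( Prod ) -> Type
( Prod × Atom ) -> Type
( Atom × Atom ) -> Type
( a × Atom ) -> Type
( a × a ) -> Type
( a × a ) -> Prod
( a × a ) -> Prod × Atom
( a × a ) -> Atom × Atom
( a × a ) -> a × Atom
( a × a ) -> a × a

[Type [Prod [Atom ( [Type [Prod [Prod [Atom a]] × [Atom a]]] )]] -> [Type [Prod [Prod [Atom a]] × [Atom a]]]]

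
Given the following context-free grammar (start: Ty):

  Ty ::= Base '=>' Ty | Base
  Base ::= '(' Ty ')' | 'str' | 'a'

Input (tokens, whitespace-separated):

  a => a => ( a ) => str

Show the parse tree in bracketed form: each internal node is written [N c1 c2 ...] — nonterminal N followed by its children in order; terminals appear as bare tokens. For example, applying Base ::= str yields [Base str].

[Ty [Base a] => [Ty [Base a] => [Ty [Base ( [Ty [Base a]] )] => [Ty [Base str]]]]]

Ty
Base => Ty
a => Ty
a => Base => Ty
a => a => Ty
a => a => Base => Ty
a => a => ( Ty ) => Ty
a => a => ( Base ) => Ty
a => a => ( a ) => Ty
a => a => ( a ) => Base
a => a => ( a ) => str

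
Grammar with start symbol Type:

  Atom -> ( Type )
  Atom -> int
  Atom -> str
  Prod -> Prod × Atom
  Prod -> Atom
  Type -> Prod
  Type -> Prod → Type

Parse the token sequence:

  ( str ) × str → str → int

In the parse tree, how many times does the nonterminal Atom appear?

5

[Type [Prod [Prod [Atom ( [Type [Prod [Atom str]]] )]] × [Atom str]] → [Type [Prod [Atom str]] → [Type [Prod [Atom int]]]]]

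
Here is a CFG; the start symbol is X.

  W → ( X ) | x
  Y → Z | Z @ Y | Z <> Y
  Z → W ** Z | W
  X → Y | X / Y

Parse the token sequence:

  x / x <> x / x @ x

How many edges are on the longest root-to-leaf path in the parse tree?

[X [X [X [Y [Z [W x]]]] / [Y [Z [W x]] <> [Y [Z [W x]]]]] / [Y [Z [W x]] @ [Y [Z [W x]]]]]

6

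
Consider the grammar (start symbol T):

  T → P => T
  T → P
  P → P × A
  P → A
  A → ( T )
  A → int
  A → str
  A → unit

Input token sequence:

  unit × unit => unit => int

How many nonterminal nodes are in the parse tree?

[T [P [P [A unit]] × [A unit]] => [T [P [A unit]] => [T [P [A int]]]]]

11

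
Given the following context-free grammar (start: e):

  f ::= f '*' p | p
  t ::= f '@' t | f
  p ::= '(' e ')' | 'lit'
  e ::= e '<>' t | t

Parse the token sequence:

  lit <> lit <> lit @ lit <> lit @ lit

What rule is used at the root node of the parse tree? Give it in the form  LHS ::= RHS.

e ::= e '<>' t

[e [e [e [e [t [f [p lit]]]] <> [t [f [p lit]]]] <> [t [f [p lit]] @ [t [f [p lit]]]]] <> [t [f [p lit]] @ [t [f [p lit]]]]]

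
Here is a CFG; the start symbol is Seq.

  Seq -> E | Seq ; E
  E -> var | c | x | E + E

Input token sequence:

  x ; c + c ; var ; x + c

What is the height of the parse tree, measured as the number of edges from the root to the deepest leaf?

[Seq [Seq [Seq [Seq [E x]] ; [E [E c] + [E c]]] ; [E var]] ; [E [E x] + [E c]]]

5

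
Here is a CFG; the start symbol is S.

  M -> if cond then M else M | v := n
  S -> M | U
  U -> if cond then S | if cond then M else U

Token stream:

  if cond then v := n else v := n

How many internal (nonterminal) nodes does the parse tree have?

[S [M if cond then [M v := n] else [M v := n]]]

4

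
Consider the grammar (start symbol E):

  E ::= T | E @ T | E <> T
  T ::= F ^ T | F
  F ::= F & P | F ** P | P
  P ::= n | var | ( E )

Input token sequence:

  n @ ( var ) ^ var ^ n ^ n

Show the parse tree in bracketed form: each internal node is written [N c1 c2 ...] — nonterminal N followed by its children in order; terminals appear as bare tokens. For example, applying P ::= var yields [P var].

E
E @ T
T @ T
F @ T
P @ T
n @ T
n @ F ^ T
n @ P ^ T
n @ ( E ) ^ T
n @ ( T ) ^ T
n @ ( F ) ^ T
n @ ( P ) ^ T
n @ ( var ) ^ T
n @ ( var ) ^ F ^ T
n @ ( var ) ^ P ^ T
n @ ( var ) ^ var ^ T
n @ ( var ) ^ var ^ F ^ T
n @ ( var ) ^ var ^ P ^ T
n @ ( var ) ^ var ^ n ^ T
n @ ( var ) ^ var ^ n ^ F
n @ ( var ) ^ var ^ n ^ P
n @ ( var ) ^ var ^ n ^ n

[E [E [T [F [P n]]]] @ [T [F [P ( [E [T [F [P var]]]] )]] ^ [T [F [P var]] ^ [T [F [P n]] ^ [T [F [P n]]]]]]]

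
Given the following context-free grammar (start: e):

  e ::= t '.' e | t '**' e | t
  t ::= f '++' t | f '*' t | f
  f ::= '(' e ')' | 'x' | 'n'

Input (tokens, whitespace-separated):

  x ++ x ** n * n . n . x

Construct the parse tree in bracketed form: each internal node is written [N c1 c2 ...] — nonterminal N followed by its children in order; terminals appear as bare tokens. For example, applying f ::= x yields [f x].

e
t ** e
f ++ t ** e
x ++ t ** e
x ++ f ** e
x ++ x ** e
x ++ x ** t . e
x ++ x ** f * t . e
x ++ x ** n * t . e
x ++ x ** n * f . e
x ++ x ** n * n . e
x ++ x ** n * n . t . e
x ++ x ** n * n . f . e
x ++ x ** n * n . n . e
x ++ x ** n * n . n . t
x ++ x ** n * n . n . f
x ++ x ** n * n . n . x

[e [t [f x] ++ [t [f x]]] ** [e [t [f n] * [t [f n]]] . [e [t [f n]] . [e [t [f x]]]]]]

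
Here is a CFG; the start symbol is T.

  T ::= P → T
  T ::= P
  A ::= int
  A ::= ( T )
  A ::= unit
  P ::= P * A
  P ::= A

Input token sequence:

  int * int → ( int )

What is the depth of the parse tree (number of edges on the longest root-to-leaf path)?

[T [P [P [A int]] * [A int]] → [T [P [A ( [T [P [A int]]] )]]]]

7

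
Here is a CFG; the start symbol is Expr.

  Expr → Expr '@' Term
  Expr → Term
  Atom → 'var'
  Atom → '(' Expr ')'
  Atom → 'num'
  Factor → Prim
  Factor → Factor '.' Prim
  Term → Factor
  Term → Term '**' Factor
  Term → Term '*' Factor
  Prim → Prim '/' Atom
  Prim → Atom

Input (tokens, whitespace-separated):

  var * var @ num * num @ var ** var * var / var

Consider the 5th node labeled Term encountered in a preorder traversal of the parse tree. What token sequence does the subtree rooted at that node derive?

[Expr [Expr [Expr [Term [Term [Factor [Prim [Atom var]]]] * [Factor [Prim [Atom var]]]]] @ [Term [Term [Factor [Prim [Atom num]]]] * [Factor [Prim [Atom num]]]]] @ [Term [Term [Term [Factor [Prim [Atom var]]]] ** [Factor [Prim [Atom var]]]] * [Factor [Prim [Prim [Atom var]] / [Atom var]]]]]

var ** var * var / var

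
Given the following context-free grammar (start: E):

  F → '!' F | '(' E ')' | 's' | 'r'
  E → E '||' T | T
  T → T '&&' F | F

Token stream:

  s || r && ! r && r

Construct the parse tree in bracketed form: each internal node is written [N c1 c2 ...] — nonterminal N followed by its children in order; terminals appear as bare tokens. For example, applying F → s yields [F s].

E
E || T
T || T
F || T
s || T
s || T && F
s || T && F && F
s || F && F && F
s || r && F && F
s || r && ! F && F
s || r && ! r && F
s || r && ! r && r

[E [E [T [F s]]] || [T [T [T [F r]] && [F ! [F r]]] && [F r]]]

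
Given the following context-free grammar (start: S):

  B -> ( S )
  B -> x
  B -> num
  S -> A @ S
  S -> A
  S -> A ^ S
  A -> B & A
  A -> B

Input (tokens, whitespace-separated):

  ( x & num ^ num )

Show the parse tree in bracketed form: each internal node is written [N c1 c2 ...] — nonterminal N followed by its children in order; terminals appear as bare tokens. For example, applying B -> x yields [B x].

[S [A [B ( [S [A [B x] & [A [B num]]] ^ [S [A [B num]]]] )]]]

S
A
B
( S )
( A ^ S )
( B & A ^ S )
( x & A ^ S )
( x & B ^ S )
( x & num ^ S )
( x & num ^ A )
( x & num ^ B )
( x & num ^ num )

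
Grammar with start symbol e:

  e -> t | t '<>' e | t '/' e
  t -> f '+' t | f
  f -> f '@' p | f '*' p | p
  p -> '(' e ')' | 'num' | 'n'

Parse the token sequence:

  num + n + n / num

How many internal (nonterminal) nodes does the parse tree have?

14

[e [t [f [p num]] + [t [f [p n]] + [t [f [p n]]]]] / [e [t [f [p num]]]]]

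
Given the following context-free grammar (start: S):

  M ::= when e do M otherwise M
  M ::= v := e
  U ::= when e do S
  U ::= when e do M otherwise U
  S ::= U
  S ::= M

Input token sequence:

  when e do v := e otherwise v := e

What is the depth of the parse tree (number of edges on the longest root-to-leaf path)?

3

[S [M when e do [M v := e] otherwise [M v := e]]]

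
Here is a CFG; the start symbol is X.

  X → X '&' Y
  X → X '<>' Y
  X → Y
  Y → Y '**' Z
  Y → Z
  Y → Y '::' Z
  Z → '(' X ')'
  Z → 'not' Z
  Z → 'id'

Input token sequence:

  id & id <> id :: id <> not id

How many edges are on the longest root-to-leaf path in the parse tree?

6

[X [X [X [X [Y [Z id]]] & [Y [Z id]]] <> [Y [Y [Z id]] :: [Z id]]] <> [Y [Z not [Z id]]]]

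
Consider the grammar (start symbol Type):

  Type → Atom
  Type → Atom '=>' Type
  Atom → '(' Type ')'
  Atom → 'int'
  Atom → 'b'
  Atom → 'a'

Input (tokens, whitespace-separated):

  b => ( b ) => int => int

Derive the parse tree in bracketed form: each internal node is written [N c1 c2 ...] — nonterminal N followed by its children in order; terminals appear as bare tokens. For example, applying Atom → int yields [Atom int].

[Type [Atom b] => [Type [Atom ( [Type [Atom b]] )] => [Type [Atom int] => [Type [Atom int]]]]]

Type
Atom => Type
b => Type
b => Atom => Type
b => ( Type ) => Type
b => ( Atom ) => Type
b => ( b ) => Type
b => ( b ) => Atom => Type
b => ( b ) => int => Type
b => ( b ) => int => Atom
b => ( b ) => int => int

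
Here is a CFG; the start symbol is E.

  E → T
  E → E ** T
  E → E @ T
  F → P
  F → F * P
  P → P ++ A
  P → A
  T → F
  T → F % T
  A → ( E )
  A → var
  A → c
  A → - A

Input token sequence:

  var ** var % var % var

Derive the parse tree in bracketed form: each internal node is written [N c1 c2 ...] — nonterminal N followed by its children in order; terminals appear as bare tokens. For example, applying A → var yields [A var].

[E [E [T [F [P [A var]]]]] ** [T [F [P [A var]]] % [T [F [P [A var]]] % [T [F [P [A var]]]]]]]

E
E ** T
T ** T
F ** T
P ** T
A ** T
var ** T
var ** F % T
var ** P % T
var ** A % T
var ** var % T
var ** var % F % T
var ** var % P % T
var ** var % A % T
var ** var % var % T
var ** var % var % F
var ** var % var % P
var ** var % var % A
var ** var % var % var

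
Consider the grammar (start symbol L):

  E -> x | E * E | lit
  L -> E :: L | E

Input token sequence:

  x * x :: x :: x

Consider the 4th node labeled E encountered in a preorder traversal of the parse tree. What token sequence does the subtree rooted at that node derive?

[L [E [E x] * [E x]] :: [L [E x] :: [L [E x]]]]

x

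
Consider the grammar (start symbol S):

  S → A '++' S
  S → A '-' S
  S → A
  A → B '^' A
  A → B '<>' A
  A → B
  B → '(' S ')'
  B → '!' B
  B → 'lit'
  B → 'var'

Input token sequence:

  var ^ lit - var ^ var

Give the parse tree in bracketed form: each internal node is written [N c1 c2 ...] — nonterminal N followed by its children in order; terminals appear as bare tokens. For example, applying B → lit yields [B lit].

[S [A [B var] ^ [A [B lit]]] - [S [A [B var] ^ [A [B var]]]]]

S
A - S
B ^ A - S
var ^ A - S
var ^ B - S
var ^ lit - S
var ^ lit - A
var ^ lit - B ^ A
var ^ lit - var ^ A
var ^ lit - var ^ B
var ^ lit - var ^ var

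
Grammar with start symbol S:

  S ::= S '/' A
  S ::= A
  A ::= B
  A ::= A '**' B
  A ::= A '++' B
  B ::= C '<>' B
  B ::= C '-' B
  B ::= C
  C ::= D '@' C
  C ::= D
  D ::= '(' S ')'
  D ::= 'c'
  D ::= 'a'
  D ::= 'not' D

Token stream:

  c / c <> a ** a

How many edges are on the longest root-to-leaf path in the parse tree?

[S [S [A [B [C [D c]]]]] / [A [A [B [C [D c]] <> [B [C [D a]]]]] ** [B [C [D a]]]]]

7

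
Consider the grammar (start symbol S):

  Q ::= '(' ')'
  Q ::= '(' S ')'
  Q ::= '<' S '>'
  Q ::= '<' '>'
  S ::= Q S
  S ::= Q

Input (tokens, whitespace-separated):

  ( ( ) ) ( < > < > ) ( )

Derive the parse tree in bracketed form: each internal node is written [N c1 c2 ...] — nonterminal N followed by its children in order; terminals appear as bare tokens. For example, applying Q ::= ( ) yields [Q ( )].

S
Q S
( S ) S
( Q ) S
( ( ) ) S
( ( ) ) Q S
( ( ) ) ( S ) S
( ( ) ) ( Q S ) S
( ( ) ) ( < > S ) S
( ( ) ) ( < > Q ) S
( ( ) ) ( < > < > ) S
( ( ) ) ( < > < > ) Q
( ( ) ) ( < > < > ) ( )

[S [Q ( [S [Q ( )]] )] [S [Q ( [S [Q < >] [S [Q < >]]] )] [S [Q ( )]]]]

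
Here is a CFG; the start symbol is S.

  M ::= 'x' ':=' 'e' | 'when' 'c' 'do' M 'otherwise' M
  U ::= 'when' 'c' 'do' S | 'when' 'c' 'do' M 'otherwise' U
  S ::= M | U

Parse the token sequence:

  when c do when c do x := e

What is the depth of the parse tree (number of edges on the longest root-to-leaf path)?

[S [U when c do [S [U when c do [S [M x := e]]]]]]

6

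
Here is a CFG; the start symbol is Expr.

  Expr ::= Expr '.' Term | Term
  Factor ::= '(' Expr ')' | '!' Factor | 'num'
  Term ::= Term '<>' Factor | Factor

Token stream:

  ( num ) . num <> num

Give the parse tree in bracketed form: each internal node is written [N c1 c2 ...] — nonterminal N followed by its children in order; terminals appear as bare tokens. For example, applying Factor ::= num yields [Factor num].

[Expr [Expr [Term [Factor ( [Expr [Term [Factor num]]] )]]] . [Term [Term [Factor num]] <> [Factor num]]]

Expr
Expr . Term
Term . Term
Factor . Term
( Expr ) . Term
( Term ) . Term
( Factor ) . Term
( num ) . Term
( num ) . Term <> Factor
( num ) . Factor <> Factor
( num ) . num <> Factor
( num ) . num <> num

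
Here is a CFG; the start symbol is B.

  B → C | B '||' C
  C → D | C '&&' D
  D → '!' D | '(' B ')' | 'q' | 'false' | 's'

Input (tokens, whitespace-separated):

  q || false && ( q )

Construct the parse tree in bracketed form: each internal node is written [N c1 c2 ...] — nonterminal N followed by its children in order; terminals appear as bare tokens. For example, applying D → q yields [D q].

B
B || C
C || C
D || C
q || C
q || C && D
q || D && D
q || false && D
q || false && ( B )
q || false && ( C )
q || false && ( D )
q || false && ( q )

[B [B [C [D q]]] || [C [C [D false]] && [D ( [B [C [D q]]] )]]]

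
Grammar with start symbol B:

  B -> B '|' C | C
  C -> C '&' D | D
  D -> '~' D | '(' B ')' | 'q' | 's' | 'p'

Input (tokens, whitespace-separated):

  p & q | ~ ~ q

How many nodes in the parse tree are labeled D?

5

[B [B [C [C [D p]] & [D q]]] | [C [D ~ [D ~ [D q]]]]]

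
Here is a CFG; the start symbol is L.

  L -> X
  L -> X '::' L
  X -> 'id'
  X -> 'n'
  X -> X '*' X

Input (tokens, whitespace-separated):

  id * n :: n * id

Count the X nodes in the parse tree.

[L [X [X id] * [X n]] :: [L [X [X n] * [X id]]]]

6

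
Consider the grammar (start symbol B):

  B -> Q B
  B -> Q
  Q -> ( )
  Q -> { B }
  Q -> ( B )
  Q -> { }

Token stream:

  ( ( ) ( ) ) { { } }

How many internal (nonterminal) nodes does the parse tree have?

[B [Q ( [B [Q ( )] [B [Q ( )]]] )] [B [Q { [B [Q { }]] }]]]

10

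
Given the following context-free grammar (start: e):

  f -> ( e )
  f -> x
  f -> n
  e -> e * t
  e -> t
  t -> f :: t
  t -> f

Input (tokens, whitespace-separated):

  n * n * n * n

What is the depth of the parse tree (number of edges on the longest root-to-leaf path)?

6

[e [e [e [e [t [f n]]] * [t [f n]]] * [t [f n]]] * [t [f n]]]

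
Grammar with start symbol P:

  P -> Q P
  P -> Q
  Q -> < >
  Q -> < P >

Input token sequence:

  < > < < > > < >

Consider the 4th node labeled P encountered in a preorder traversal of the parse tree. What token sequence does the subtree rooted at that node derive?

[P [Q < >] [P [Q < [P [Q < >]] >] [P [Q < >]]]]

< >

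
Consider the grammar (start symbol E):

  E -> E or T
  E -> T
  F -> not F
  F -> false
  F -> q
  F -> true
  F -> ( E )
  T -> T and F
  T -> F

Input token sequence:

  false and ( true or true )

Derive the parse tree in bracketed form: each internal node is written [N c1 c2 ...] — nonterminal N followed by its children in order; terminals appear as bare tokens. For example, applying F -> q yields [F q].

E
T
T and F
F and F
false and F
false and ( E )
false and ( E or T )
false and ( T or T )
false and ( F or T )
false and ( true or T )
false and ( true or F )
false and ( true or true )

[E [T [T [F false]] and [F ( [E [E [T [F true]]] or [T [F true]]] )]]]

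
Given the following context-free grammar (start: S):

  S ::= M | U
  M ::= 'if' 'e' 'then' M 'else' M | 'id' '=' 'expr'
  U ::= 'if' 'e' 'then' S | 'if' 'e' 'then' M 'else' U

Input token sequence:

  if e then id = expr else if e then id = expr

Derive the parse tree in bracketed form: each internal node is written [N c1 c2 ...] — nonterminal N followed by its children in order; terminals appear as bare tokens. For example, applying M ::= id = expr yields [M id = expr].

S
U
if e then M else U
if e then id = expr else U
if e then id = expr else if e then S
if e then id = expr else if e then M
if e then id = expr else if e then id = expr

[S [U if e then [M id = expr] else [U if e then [S [M id = expr]]]]]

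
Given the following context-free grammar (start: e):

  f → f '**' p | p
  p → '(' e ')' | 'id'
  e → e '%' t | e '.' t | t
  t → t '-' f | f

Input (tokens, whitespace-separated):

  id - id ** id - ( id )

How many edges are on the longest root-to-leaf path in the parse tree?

[e [t [t [t [f [p id]]] - [f [f [p id]] ** [p id]]] - [f [p ( [e [t [f [p id]]]] )]]]]

8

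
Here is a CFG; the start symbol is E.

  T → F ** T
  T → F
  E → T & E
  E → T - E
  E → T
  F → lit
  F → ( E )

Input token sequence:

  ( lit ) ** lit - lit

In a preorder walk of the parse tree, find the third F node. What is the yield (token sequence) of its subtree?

lit

[E [T [F ( [E [T [F lit]]] )] ** [T [F lit]]] - [E [T [F lit]]]]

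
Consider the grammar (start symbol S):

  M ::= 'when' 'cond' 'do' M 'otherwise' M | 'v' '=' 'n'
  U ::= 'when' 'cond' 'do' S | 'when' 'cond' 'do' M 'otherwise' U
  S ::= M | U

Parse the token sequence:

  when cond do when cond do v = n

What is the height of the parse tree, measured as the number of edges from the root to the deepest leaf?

6

[S [U when cond do [S [U when cond do [S [M v = n]]]]]]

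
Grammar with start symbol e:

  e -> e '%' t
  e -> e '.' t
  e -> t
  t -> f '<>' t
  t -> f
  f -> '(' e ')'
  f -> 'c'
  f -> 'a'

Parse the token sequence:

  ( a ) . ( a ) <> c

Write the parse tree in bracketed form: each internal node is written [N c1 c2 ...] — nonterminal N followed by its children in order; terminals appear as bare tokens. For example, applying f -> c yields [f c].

e
e . t
t . t
f . t
( e ) . t
( t ) . t
( f ) . t
( a ) . t
( a ) . f <> t
( a ) . ( e ) <> t
( a ) . ( t ) <> t
( a ) . ( f ) <> t
( a ) . ( a ) <> t
( a ) . ( a ) <> f
( a ) . ( a ) <> c

[e [e [t [f ( [e [t [f a]]] )]]] . [t [f ( [e [t [f a]]] )] <> [t [f c]]]]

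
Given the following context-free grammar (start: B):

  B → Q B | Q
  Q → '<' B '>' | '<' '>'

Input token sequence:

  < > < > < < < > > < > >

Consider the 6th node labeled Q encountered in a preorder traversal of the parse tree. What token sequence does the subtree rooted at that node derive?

[B [Q < >] [B [Q < >] [B [Q < [B [Q < [B [Q < >]] >] [B [Q < >]]] >]]]]

< >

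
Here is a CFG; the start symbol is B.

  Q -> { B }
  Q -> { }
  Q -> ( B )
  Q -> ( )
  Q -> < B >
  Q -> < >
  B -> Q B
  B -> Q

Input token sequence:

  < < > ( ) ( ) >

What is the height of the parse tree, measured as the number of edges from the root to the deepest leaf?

[B [Q < [B [Q < >] [B [Q ( )] [B [Q ( )]]]] >]]

6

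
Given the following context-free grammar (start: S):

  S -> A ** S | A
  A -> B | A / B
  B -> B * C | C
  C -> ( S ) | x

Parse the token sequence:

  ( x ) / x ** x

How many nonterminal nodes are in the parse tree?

[S [A [A [B [C ( [S [A [B [C x]]]] )]]] / [B [C x]]] ** [S [A [B [C x]]]]]

15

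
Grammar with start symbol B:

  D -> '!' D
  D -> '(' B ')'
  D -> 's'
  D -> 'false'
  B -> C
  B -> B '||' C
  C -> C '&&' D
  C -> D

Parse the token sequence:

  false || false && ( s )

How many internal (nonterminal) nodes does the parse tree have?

11

[B [B [C [D false]]] || [C [C [D false]] && [D ( [B [C [D s]]] )]]]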